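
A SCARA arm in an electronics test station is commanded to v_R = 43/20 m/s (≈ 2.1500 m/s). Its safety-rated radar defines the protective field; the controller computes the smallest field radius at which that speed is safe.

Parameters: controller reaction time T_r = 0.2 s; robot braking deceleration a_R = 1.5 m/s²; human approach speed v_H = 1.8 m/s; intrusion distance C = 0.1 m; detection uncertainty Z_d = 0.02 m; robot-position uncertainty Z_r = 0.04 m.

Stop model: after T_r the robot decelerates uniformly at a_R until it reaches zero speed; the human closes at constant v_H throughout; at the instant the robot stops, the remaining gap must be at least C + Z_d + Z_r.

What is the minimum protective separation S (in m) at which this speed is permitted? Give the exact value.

stop time T_s = (43/20)/(3/2) = 1.4333 s
robot in T_r: 2.1500·0.2000 = 0.4300 m
robot under decel: 2.1500²/(2·1.5000) = 1.5408 m
person approaches 1.8000·(0.2000+1.4333) = 2.9400 m
margins: 0.1000+0.0200+0.0400 = 0.1600 m
S_min ≈ 0.4300+1.5408+2.9400+0.1600  ⇒  S_min = 1217/240 m

S_min = 1217/240 m = 5.0708 m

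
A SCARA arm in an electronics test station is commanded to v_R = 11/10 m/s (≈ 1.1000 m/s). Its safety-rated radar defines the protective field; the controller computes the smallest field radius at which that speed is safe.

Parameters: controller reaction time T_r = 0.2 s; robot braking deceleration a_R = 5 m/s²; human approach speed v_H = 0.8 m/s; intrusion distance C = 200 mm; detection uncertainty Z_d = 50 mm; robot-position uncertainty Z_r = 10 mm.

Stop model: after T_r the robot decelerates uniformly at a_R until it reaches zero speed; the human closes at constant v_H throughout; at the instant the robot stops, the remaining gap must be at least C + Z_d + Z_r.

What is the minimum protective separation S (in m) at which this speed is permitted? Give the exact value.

S_min = 937/1000 m = 0.9370 m

stop time T_s = (11/10)/5 = 0.2200 s
reaction-phase robot travel = 1.1000·0.2000 = 0.2200 m
robot covers 1.1000·0.2200 − ½·5.0000·0.2200² = 0.1210 m while stopping
human over T_r+T_s: 0.8000·(0.2000+0.2200) = 0.3360 m
margins: 0.2000+0.0500+0.0100 = 0.2600 m
S_min ≈ 0.2200+0.1210+0.3360+0.2600  ⇒  S_min = 937/1000 m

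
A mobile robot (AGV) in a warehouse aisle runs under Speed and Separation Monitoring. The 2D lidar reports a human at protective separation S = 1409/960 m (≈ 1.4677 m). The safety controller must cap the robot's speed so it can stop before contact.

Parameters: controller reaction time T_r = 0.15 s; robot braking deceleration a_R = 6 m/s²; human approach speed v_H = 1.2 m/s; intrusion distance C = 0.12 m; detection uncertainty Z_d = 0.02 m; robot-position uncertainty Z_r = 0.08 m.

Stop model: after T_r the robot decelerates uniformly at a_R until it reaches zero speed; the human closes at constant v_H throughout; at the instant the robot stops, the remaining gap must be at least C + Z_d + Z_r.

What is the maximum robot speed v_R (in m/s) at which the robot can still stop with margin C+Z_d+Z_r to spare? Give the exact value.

quadratic (1/12)·v² + (7/20)·v + (-205/192) = 0
  disc = (7/20)² − 4·(1/12)·(-205/192) = 6889/14400 ; √disc = 83/120
  v_R = (−(7/20) + 83/120) / (2·(1/12)) = 41/20 m/s
check:
braking lasts T_s = (41/20)/6 = 0.3417 s
robot in T_r: 2.0500·0.1500 = 0.3075 m
braking distance = 2.0500²/(2·6.0000) = 0.3502 m
person approaches 1.2000·(0.1500+0.3417) = 0.5900 m
margins: 0.1200+0.0200+0.0800 = 0.2200 m
sum ≈ 0.3075+0.3502+0.5900+0.2200 ≈ 1.4677 m = S ✓

v_R_max = 41/20 m/s = 2.0500 m/s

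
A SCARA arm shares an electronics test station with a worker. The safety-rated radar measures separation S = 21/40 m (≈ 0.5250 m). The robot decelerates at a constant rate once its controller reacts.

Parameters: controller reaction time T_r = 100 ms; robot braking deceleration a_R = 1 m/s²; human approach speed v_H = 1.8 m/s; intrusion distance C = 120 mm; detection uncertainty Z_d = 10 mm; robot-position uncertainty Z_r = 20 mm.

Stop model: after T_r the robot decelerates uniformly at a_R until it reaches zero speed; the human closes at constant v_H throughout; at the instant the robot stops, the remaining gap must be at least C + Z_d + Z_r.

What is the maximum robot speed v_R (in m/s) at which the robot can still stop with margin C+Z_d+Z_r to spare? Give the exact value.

v_R_max = 1/10 m/s = 0.1000 m/s

quadratic (1/2)·v² + (19/10)·v + (-39/200) = 0
  disc = (19/10)² − 4·(1/2)·(-39/200) = 4 ; √disc = 2
  v_R = (−(19/10) + 2) / (2·(1/2)) = 1/10 m/s
check:
braking lasts T_s = (1/10)/1 = 0.1000 s
reaction-phase robot travel = 0.1000·0.1000 = 0.0100 m
braking distance = 0.1000²/(2·1.0000) = 0.0050 m
human over T_r+T_s: 1.8000·(0.1000+0.1000) = 0.3600 m
residual clearance needed = 0.1200+0.0100+0.0200 = 0.1500 m
sum ≈ 0.0100+0.0050+0.3600+0.1500 ≈ 0.5250 m = S ✓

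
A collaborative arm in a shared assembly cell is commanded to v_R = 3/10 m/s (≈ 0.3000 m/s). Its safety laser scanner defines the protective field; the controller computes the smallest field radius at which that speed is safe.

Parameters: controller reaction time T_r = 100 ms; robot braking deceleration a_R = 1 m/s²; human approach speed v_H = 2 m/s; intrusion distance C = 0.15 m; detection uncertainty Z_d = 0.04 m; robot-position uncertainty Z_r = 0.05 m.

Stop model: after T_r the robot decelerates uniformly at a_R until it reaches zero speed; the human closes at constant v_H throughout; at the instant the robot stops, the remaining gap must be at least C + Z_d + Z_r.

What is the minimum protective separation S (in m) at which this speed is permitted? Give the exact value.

stop time T_s = (3/10)/1 = 0.3000 s
reaction-phase robot travel = 0.3000·0.1000 = 0.0300 m
braking distance = 0.3000²/(2·1.0000) = 0.0450 m
person approaches 2.0000·(0.1000+0.3000) = 0.8000 m
residual clearance needed = 0.1500+0.0400+0.0500 = 0.2400 m
S_min ≈ 0.0300+0.0450+0.8000+0.2400  ⇒  S_min = 223/200 m

S_min = 223/200 m = 1.1150 m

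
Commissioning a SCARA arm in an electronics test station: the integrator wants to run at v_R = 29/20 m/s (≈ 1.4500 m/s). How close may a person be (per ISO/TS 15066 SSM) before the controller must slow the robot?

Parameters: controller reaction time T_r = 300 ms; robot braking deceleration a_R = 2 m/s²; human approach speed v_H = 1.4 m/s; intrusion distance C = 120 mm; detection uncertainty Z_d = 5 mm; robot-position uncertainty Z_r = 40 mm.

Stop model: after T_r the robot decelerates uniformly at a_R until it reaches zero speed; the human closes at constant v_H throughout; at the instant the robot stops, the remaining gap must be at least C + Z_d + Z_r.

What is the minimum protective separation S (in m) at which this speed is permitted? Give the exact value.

S_min = 4097/1600 m = 2.5606 m

T_s = v_R/a_R = (29/20)/2 = 0.7250 s
robot covers v_R·T_r = 1.4500·0.3000 = 0.4350 m before braking
braking distance = 1.4500²/(2·2.0000) = 0.5256 m
human over T_r+T_s: 1.4000·(0.3000+0.7250) = 1.4350 m
residual clearance needed = 0.1200+0.0050+0.0400 = 0.1650 m
S_min ≈ 0.4350+0.5256+1.4350+0.1650  ⇒  S_min = 4097/1600 m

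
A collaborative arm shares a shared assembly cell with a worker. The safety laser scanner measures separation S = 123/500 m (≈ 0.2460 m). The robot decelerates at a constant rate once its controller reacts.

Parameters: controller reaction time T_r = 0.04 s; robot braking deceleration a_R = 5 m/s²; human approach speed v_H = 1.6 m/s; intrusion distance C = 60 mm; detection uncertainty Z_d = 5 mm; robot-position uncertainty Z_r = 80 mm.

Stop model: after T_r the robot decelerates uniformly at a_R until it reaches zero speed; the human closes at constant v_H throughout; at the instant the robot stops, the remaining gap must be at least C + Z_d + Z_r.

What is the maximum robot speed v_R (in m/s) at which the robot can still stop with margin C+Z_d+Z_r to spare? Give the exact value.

v_R_max = 1/10 m/s = 0.1000 m/s

quadratic (1/10)·v² + (9/25)·v + (-37/1000) = 0
  disc = (9/25)² − 4·(1/10)·(-37/1000) = 361/2500 ; √disc = 19/50
  v_R = (−(9/25) + 19/50) / (2·(1/10)) = 1/10 m/s
check:
stop time T_s = (1/10)/5 = 0.0200 s
robot in T_r: 0.1000·0.0400 = 0.0040 m
braking distance = 0.1000²/(2·5.0000) = 0.0010 m
person approaches 1.6000·(0.0400+0.0200) = 0.0960 m
C+Z_d+Z_r = 0.0600+0.0050+0.0800 = 0.1450 m
sum ≈ 0.0040+0.0010+0.0960+0.1450 ≈ 0.2460 m = S ✓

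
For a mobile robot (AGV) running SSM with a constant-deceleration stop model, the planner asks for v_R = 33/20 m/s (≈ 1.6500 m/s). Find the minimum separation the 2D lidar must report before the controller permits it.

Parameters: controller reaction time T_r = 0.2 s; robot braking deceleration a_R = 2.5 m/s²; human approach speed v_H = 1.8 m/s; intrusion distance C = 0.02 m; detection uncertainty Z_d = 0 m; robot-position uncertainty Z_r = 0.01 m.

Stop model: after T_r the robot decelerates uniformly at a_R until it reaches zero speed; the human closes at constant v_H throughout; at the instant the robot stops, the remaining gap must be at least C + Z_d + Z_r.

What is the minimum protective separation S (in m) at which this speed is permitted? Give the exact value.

stop time T_s = (33/20)/(5/2) = 0.6600 s
robot in T_r: 1.6500·0.2000 = 0.3300 m
robot covers 1.6500·0.6600 − ½·2.5000·0.6600² = 0.5445 m while stopping
person approaches 1.8000·(0.2000+0.6600) = 1.5480 m
C+Z_d+Z_r = 0.0200+0.0000+0.0100 = 0.0300 m
S_min ≈ 0.3300+0.5445+1.5480+0.0300  ⇒  S_min = 981/400 m

S_min = 981/400 m = 2.4525 m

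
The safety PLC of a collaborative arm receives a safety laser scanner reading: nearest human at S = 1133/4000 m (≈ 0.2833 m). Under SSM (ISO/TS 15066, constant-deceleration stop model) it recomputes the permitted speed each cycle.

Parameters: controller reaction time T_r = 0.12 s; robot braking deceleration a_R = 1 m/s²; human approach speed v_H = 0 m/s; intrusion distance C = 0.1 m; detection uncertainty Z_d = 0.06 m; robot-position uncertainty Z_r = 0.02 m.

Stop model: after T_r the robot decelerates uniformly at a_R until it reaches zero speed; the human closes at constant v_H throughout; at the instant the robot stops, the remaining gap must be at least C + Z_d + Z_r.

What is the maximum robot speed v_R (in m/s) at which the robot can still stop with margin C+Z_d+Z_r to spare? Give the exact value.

v_R_max = 7/20 m/s = 0.3500 m/s

quadratic (1/2)·v² + (3/25)·v + (-413/4000) = 0
  disc = (3/25)² − 4·(1/2)·(-413/4000) = 2209/10000 ; √disc = 47/100
  v_R = (−(3/25) + 47/100) / (2·(1/2)) = 7/20 m/s
check:
T_s = v_R/a_R = (7/20)/1 = 0.3500 s
reaction-phase robot travel = 0.3500·0.1200 = 0.0420 m
robot covers 0.3500·0.3500 − ½·1.0000·0.3500² = 0.0612 m while stopping
person approaches 0.0000·(0.1200+0.3500) = 0.0000 m
margins: 0.1000+0.0600+0.0200 = 0.1800 m
sum ≈ 0.0420+0.0612+0.0000+0.1800 ≈ 0.2833 m = S ✓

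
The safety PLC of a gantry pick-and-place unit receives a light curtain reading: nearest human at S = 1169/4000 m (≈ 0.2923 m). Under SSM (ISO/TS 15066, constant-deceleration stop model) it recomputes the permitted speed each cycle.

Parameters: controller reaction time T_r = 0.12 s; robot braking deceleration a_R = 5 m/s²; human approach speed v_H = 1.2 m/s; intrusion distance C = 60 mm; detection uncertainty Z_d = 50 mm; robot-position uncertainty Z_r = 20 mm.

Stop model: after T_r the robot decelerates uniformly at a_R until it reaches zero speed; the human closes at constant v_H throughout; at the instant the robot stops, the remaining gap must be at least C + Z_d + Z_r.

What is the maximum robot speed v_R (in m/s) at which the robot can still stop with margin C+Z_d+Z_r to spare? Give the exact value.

v_R_max = 1/20 m/s = 0.0500 m/s

collect terms ⇒ (1/10)·v_R² + (9/25)·v_R + (-73/4000) = 0
  disc = (9/25)² − 4·(1/10)·(-73/4000) = 1369/10000 ; √disc = 37/100
  v_R = (−(9/25) + 37/100) / (2·(1/10)) = 1/20 m/s
check:
stop time T_s = (1/20)/5 = 0.0100 s
reaction-phase robot travel = 0.0500·0.1200 = 0.0060 m
braking distance = 0.0500²/(2·5.0000) = 0.0003 m
human over T_r+T_s: 1.2000·(0.1200+0.0100) = 0.1560 m
residual clearance needed = 0.0600+0.0500+0.0200 = 0.1300 m
sum ≈ 0.0060+0.0003+0.1560+0.1300 ≈ 0.2923 m = S ✓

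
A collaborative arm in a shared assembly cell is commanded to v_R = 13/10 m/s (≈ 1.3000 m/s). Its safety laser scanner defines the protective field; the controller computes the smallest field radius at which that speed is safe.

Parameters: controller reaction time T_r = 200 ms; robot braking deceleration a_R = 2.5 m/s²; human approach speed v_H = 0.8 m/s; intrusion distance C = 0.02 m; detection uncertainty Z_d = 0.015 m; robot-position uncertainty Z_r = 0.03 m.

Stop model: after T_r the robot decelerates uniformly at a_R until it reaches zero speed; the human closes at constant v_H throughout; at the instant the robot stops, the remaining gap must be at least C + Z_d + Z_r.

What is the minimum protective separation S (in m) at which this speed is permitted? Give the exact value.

S_min = 1239/1000 m = 1.2390 m

T_s = v_R/a_R = (13/10)/(5/2) = 0.5200 s
reaction-phase robot travel = 1.3000·0.2000 = 0.2600 m
robot under decel: 1.3000²/(2·2.5000) = 0.3380 m
human over T_r+T_s: 0.8000·(0.2000+0.5200) = 0.5760 m
margins: 0.0200+0.0150+0.0300 = 0.0650 m
S_min ≈ 0.2600+0.3380+0.5760+0.0650  ⇒  S_min = 1239/1000 m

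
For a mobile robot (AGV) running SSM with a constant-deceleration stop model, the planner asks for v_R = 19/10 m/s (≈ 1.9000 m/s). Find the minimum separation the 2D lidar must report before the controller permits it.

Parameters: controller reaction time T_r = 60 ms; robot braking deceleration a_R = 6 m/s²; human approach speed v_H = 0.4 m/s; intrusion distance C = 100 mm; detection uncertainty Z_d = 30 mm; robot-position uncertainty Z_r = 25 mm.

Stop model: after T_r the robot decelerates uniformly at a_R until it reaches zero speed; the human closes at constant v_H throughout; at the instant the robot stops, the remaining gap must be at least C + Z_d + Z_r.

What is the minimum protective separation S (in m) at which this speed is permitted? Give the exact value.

S_min = 1441/2000 m = 0.7205 m

T_s = v_R/a_R = (19/10)/6 = 0.3167 s
reaction-phase robot travel = 1.9000·0.0600 = 0.1140 m
braking distance = 1.9000²/(2·6.0000) = 0.3008 m
human closes 0.4000·0.3767 = 0.1507 m
C+Z_d+Z_r = 0.1000+0.0300+0.0250 = 0.1550 m
S_min ≈ 0.1140+0.3008+0.1507+0.1550  ⇒  S_min = 1441/2000 m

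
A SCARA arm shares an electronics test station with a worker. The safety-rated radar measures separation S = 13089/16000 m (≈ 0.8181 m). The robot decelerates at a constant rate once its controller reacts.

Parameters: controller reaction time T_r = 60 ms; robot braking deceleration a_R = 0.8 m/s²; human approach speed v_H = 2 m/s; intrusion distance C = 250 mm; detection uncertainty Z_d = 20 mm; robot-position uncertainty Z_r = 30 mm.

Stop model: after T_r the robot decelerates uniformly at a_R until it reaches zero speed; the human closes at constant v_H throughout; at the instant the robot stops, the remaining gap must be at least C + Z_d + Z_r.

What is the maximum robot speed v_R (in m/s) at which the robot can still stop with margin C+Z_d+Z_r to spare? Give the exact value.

collect terms ⇒ (5/8)·v_R² + (64/25)·v_R + (-6369/16000) = 0
  disc = (64/25)² − 4·(5/8)·(-6369/16000) = 1207801/160000 ; √disc = 1099/400
  v_R = (−(64/25) + 1099/400) / (2·(5/8)) = 3/20 m/s
check:
T_s = v_R/a_R = (3/20)/(4/5) = 0.1875 s
robot in T_r: 0.1500·0.0600 = 0.0090 m
robot under decel: 0.1500²/(2·0.8000) = 0.0141 m
human closes 2.0000·0.2475 = 0.4950 m
residual clearance needed = 0.2500+0.0200+0.0300 = 0.3000 m
sum ≈ 0.0090+0.0141+0.4950+0.3000 ≈ 0.8181 m = S ✓

v_R_max = 3/20 m/s = 0.1500 m/s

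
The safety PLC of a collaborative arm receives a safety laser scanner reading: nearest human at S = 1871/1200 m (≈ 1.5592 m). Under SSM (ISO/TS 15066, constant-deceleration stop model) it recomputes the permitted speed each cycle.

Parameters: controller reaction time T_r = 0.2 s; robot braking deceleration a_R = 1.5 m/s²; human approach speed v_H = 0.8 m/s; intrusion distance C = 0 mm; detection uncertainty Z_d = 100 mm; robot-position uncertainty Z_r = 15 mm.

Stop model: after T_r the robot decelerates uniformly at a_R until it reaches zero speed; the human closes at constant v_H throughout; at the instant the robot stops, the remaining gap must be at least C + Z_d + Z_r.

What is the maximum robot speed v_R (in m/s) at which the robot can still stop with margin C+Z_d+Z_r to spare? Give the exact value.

v_R_max = 23/20 m/s = 1.1500 m/s

quadratic (1/3)·v² + (11/15)·v + (-1541/1200) = 0
  disc = (11/15)² − 4·(1/3)·(-1541/1200) = 9/4 ; √disc = 3/2
  v_R = (−(11/15) + 3/2) / (2·(1/3)) = 23/20 m/s
check:
T_s = v_R/a_R = (23/20)/(3/2) = 0.7667 s
reaction-phase robot travel = 1.1500·0.2000 = 0.2300 m
robot covers 1.1500·0.7667 − ½·1.5000·0.7667² = 0.4408 m while stopping
human over T_r+T_s: 0.8000·(0.2000+0.7667) = 0.7733 m
residual clearance needed = 0.0000+0.1000+0.0150 = 0.1150 m
sum ≈ 0.2300+0.4408+0.7733+0.1150 ≈ 1.5592 m = S ✓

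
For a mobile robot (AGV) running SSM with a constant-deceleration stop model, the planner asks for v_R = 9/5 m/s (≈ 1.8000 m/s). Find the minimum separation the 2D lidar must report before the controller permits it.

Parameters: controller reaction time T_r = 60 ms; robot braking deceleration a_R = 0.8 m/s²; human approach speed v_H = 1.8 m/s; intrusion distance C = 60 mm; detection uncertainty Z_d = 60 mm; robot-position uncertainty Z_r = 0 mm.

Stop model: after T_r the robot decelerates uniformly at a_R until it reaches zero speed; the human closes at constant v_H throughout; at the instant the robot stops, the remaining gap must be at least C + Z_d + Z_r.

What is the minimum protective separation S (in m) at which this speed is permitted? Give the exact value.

S_min = 6411/1000 m = 6.4110 m

stop time T_s = (9/5)/(4/5) = 2.2500 s
robot covers v_R·T_r = 1.8000·0.0600 = 0.1080 m before braking
robot under decel: 1.8000²/(2·0.8000) = 2.0250 m
human over T_r+T_s: 1.8000·(0.0600+2.2500) = 4.1580 m
residual clearance needed = 0.0600+0.0600+0.0000 = 0.1200 m
S_min ≈ 0.1080+2.0250+4.1580+0.1200  ⇒  S_min = 6411/1000 m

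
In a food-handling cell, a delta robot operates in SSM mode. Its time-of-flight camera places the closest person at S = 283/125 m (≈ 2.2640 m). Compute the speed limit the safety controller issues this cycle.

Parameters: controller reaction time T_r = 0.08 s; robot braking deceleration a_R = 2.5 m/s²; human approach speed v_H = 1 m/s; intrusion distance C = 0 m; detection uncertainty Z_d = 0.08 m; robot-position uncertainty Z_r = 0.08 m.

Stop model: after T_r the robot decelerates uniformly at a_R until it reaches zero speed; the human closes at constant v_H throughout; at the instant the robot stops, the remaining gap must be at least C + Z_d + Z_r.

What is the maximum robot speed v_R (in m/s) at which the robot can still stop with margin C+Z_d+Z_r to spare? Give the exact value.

v_R_max = 11/5 m/s = 2.2000 m/s

quadratic (1/5)·v² + (12/25)·v + (-253/125) = 0
  disc = (12/25)² − 4·(1/5)·(-253/125) = 1156/625 ; √disc = 34/25
  v_R = (−(12/25) + 34/25) / (2·(1/5)) = 11/5 m/s
check:
T_s = v_R/a_R = (11/5)/(5/2) = 0.8800 s
reaction-phase robot travel = 2.2000·0.0800 = 0.1760 m
robot covers 2.2000·0.8800 − ½·2.5000·0.8800² = 0.9680 m while stopping
person approaches 1.0000·(0.0800+0.8800) = 0.9600 m
residual clearance needed = 0.0000+0.0800+0.0800 = 0.1600 m
sum ≈ 0.1760+0.9680+0.9600+0.1600 ≈ 2.2640 m = S ✓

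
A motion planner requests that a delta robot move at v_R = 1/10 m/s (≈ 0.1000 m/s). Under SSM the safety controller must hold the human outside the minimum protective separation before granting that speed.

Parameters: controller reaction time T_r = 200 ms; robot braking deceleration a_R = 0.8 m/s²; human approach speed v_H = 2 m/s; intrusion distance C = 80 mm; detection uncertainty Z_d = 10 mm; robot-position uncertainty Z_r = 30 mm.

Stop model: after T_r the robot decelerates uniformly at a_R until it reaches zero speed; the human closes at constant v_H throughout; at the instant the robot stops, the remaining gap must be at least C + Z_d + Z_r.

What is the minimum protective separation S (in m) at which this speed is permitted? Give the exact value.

T_s = v_R/a_R = (1/10)/(4/5) = 0.1250 s
reaction-phase robot travel = 0.1000·0.2000 = 0.0200 m
robot under decel: 0.1000²/(2·0.8000) = 0.0063 m
human over T_r+T_s: 2.0000·(0.2000+0.1250) = 0.6500 m
residual clearance needed = 0.0800+0.0100+0.0300 = 0.1200 m
S_min ≈ 0.0200+0.0063+0.6500+0.1200  ⇒  S_min = 637/800 m

S_min = 637/800 m = 0.7963 m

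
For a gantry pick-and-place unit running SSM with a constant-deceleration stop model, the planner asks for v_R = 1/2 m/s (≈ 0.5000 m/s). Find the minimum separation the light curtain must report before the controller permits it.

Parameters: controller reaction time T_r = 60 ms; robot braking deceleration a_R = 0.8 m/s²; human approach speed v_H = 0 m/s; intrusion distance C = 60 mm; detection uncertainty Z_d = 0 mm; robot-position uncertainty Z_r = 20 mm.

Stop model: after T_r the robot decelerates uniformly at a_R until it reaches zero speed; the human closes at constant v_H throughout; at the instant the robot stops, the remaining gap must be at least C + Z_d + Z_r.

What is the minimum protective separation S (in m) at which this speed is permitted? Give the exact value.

stop time T_s = (1/2)/(4/5) = 0.6250 s
reaction-phase robot travel = 0.5000·0.0600 = 0.0300 m
robot under decel: 0.5000²/(2·0.8000) = 0.1562 m
human closes 0.0000·0.6850 = 0.0000 m
C+Z_d+Z_r = 0.0600+0.0000+0.0200 = 0.0800 m
S_min ≈ 0.0300+0.1562+0.0000+0.0800  ⇒  S_min = 213/800 m

S_min = 213/800 m = 0.2662 m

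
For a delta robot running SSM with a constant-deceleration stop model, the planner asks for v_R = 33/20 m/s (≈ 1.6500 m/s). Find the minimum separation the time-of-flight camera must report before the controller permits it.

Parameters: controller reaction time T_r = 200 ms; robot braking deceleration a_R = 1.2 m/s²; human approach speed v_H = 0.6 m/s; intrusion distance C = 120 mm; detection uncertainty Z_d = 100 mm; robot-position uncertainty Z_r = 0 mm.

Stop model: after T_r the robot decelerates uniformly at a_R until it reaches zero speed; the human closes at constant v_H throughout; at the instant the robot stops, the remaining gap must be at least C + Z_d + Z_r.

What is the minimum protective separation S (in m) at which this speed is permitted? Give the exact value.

S_min = 4207/1600 m = 2.6294 m

braking lasts T_s = (33/20)/(6/5) = 1.3750 s
robot covers v_R·T_r = 1.6500·0.2000 = 0.3300 m before braking
robot under decel: 1.6500²/(2·1.2000) = 1.1344 m
human closes 0.6000·1.5750 = 0.9450 m
residual clearance needed = 0.1200+0.1000+0.0000 = 0.2200 m
S_min ≈ 0.3300+1.1344+0.9450+0.2200  ⇒  S_min = 4207/1600 m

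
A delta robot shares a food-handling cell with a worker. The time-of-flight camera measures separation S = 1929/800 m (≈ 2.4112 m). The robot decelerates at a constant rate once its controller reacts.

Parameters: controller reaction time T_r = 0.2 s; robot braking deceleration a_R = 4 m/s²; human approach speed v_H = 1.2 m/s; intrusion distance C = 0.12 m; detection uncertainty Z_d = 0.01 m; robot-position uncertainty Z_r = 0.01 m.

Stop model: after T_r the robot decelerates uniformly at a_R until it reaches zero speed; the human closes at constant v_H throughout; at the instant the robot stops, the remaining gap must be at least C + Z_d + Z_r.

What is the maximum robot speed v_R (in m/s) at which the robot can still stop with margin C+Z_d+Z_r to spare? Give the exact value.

v_R_max = 5/2 m/s = 2.5000 m/s

quadratic (1/8)·v² + (1/2)·v + (-65/32) = 0
  disc = (1/2)² − 4·(1/8)·(-65/32) = 81/64 ; √disc = 9/8
  v_R = (−(1/2) + 9/8) / (2·(1/8)) = 5/2 m/s
check:
stop time T_s = (5/2)/4 = 0.6250 s
reaction-phase robot travel = 2.5000·0.2000 = 0.5000 m
robot under decel: 2.5000²/(2·4.0000) = 0.7812 m
human closes 1.2000·0.8250 = 0.9900 m
C+Z_d+Z_r = 0.1200+0.0100+0.0100 = 0.1400 m
sum ≈ 0.5000+0.7812+0.9900+0.1400 ≈ 2.4112 m = S ✓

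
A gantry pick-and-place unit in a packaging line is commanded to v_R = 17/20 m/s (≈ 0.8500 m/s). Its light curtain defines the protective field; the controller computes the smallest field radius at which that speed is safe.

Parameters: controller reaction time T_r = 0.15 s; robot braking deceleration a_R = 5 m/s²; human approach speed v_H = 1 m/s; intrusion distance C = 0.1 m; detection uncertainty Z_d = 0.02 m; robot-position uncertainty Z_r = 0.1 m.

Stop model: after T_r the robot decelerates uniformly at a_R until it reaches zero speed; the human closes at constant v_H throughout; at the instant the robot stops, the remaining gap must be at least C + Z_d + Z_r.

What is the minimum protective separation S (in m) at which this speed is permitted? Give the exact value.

T_s = v_R/a_R = (17/20)/5 = 0.1700 s
reaction-phase robot travel = 0.8500·0.1500 = 0.1275 m
braking distance = 0.8500²/(2·5.0000) = 0.0722 m
human closes 1.0000·0.3200 = 0.3200 m
residual clearance needed = 0.1000+0.0200+0.1000 = 0.2200 m
S_min ≈ 0.1275+0.0722+0.3200+0.2200  ⇒  S_min = 2959/4000 m

S_min = 2959/4000 m = 0.7398 m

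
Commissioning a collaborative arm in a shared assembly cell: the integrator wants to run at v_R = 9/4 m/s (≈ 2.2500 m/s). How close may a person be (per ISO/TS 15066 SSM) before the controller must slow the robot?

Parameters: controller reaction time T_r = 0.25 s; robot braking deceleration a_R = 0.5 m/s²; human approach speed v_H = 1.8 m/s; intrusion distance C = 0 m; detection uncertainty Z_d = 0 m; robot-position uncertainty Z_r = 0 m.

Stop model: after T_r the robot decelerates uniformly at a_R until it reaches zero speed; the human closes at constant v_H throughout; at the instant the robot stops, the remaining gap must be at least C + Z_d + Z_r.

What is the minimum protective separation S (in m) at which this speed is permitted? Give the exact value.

S_min = 567/40 m = 14.1750 m

T_s = v_R/a_R = (9/4)/(1/2) = 4.5000 s
robot in T_r: 2.2500·0.2500 = 0.5625 m
robot under decel: 2.2500²/(2·0.5000) = 5.0625 m
human closes 1.8000·4.7500 = 8.5500 m
margins: 0.0000+0.0000+0.0000 = 0.0000 m
S_min ≈ 0.5625+5.0625+8.5500+0.0000  ⇒  S_min = 567/40 m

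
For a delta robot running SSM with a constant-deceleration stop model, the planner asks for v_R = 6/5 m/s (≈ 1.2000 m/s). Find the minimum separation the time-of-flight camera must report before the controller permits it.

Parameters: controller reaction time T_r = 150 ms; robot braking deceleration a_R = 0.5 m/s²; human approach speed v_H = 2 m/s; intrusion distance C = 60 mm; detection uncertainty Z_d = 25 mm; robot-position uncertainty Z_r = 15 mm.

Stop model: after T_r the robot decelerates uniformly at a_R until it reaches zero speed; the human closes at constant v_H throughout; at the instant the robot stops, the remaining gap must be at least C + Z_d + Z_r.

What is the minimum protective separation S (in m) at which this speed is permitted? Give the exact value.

T_s = v_R/a_R = (6/5)/(1/2) = 2.4000 s
reaction-phase robot travel = 1.2000·0.1500 = 0.1800 m
robot under decel: 1.2000²/(2·0.5000) = 1.4400 m
human closes 2.0000·2.5500 = 5.1000 m
C+Z_d+Z_r = 0.0600+0.0250+0.0150 = 0.1000 m
S_min ≈ 0.1800+1.4400+5.1000+0.1000  ⇒  S_min = 341/50 m

S_min = 341/50 m = 6.8200 m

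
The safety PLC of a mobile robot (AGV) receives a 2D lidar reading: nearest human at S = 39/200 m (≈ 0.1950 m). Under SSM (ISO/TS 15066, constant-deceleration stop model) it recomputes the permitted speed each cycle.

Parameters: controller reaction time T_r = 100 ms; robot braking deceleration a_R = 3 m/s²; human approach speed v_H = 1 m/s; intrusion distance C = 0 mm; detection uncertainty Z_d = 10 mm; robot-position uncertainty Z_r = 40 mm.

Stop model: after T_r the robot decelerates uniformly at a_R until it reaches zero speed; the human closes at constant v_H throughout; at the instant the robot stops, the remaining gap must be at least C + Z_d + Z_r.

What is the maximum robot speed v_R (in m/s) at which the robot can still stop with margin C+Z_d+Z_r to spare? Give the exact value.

v_R_max = 1/10 m/s = 0.1000 m/s

quadratic (1/6)·v² + (13/30)·v + (-9/200) = 0
  disc = (13/30)² − 4·(1/6)·(-9/200) = 49/225 ; √disc = 7/15
  v_R = (−(13/30) + 7/15) / (2·(1/6)) = 1/10 m/s
check:
braking lasts T_s = (1/10)/3 = 0.0333 s
robot in T_r: 0.1000·0.1000 = 0.0100 m
robot covers 0.1000·0.0333 − ½·3.0000·0.0333² = 0.0017 m while stopping
human over T_r+T_s: 1.0000·(0.1000+0.0333) = 0.1333 m
C+Z_d+Z_r = 0.0000+0.0100+0.0400 = 0.0500 m
sum ≈ 0.0100+0.0017+0.1333+0.0500 ≈ 0.1950 m = S ✓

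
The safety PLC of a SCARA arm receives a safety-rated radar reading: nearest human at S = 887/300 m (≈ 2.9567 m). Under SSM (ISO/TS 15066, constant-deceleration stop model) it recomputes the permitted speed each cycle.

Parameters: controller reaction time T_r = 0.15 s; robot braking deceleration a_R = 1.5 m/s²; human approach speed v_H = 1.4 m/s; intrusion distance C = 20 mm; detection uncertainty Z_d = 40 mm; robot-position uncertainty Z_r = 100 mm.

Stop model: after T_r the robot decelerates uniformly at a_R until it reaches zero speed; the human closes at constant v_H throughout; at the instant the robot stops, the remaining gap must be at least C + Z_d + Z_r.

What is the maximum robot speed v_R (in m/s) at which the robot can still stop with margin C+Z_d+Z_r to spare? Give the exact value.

v_R_max = 8/5 m/s = 1.6000 m/s

quadratic (1/3)·v² + (13/12)·v + (-194/75) = 0
  disc = (13/12)² − 4·(1/3)·(-194/75) = 1849/400 ; √disc = 43/20
  v_R = (−(13/12) + 43/20) / (2·(1/3)) = 8/5 m/s
check:
stop time T_s = (8/5)/(3/2) = 1.0667 s
robot covers v_R·T_r = 1.6000·0.1500 = 0.2400 m before braking
robot covers 1.6000·1.0667 − ½·1.5000·1.0667² = 0.8533 m while stopping
human over T_r+T_s: 1.4000·(0.1500+1.0667) = 1.7033 m
residual clearance needed = 0.0200+0.0400+0.1000 = 0.1600 m
sum ≈ 0.2400+0.8533+1.7033+0.1600 ≈ 2.9567 m = S ✓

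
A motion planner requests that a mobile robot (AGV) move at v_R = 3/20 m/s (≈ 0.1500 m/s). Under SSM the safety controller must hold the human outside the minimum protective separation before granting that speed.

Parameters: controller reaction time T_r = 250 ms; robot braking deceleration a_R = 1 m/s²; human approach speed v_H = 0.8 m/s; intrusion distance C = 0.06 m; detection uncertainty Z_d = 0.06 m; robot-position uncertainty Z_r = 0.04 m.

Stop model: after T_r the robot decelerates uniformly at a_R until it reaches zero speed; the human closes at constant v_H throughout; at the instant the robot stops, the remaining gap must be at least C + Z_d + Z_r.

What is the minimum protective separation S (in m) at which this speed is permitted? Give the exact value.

S_min = 423/800 m = 0.5288 m

stop time T_s = (3/20)/1 = 0.1500 s
robot in T_r: 0.1500·0.2500 = 0.0375 m
robot covers 0.1500·0.1500 − ½·1.0000·0.1500² = 0.0112 m while stopping
human over T_r+T_s: 0.8000·(0.2500+0.1500) = 0.3200 m
residual clearance needed = 0.0600+0.0600+0.0400 = 0.1600 m
S_min ≈ 0.0375+0.0112+0.3200+0.1600  ⇒  S_min = 423/800 m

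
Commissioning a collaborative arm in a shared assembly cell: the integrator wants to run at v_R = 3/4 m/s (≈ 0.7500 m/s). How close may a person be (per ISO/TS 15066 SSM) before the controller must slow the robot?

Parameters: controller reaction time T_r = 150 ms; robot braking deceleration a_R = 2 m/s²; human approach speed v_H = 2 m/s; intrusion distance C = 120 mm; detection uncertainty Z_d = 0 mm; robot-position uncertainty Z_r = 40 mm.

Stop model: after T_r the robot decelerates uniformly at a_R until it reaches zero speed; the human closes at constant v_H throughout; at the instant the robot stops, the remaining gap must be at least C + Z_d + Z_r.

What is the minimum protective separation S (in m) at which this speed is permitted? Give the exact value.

S_min = 2341/1600 m = 1.4631 m

T_s = v_R/a_R = (3/4)/2 = 0.3750 s
reaction-phase robot travel = 0.7500·0.1500 = 0.1125 m
braking distance = 0.7500²/(2·2.0000) = 0.1406 m
human closes 2.0000·0.5250 = 1.0500 m
margins: 0.1200+0.0000+0.0400 = 0.1600 m
S_min ≈ 0.1125+0.1406+1.0500+0.1600  ⇒  S_min = 2341/1600 m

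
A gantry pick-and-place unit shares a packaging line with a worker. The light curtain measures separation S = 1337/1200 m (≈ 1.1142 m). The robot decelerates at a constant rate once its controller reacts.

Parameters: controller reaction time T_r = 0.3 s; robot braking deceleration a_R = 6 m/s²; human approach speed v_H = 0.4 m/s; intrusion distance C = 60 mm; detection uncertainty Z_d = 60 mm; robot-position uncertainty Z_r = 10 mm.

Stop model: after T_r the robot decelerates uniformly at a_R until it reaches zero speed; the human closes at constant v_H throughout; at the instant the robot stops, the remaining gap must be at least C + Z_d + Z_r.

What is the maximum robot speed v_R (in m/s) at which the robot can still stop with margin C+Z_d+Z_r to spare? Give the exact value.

at the boundary: (1/12)·v² + (11/30)·v + (-1037/1200) = 0
  disc = (11/30)² − 4·(1/12)·(-1037/1200) = 169/400 ; √disc = 13/20
  v_R = (−(11/30) + 13/20) / (2·(1/12)) = 17/10 m/s
check:
braking lasts T_s = (17/10)/6 = 0.2833 s
reaction-phase robot travel = 1.7000·0.3000 = 0.5100 m
robot covers 1.7000·0.2833 − ½·6.0000·0.2833² = 0.2408 m while stopping
human over T_r+T_s: 0.4000·(0.3000+0.2833) = 0.2333 m
margins: 0.0600+0.0600+0.0100 = 0.1300 m
sum ≈ 0.5100+0.2408+0.2333+0.1300 ≈ 1.1142 m = S ✓

v_R_max = 17/10 m/s = 1.7000 m/s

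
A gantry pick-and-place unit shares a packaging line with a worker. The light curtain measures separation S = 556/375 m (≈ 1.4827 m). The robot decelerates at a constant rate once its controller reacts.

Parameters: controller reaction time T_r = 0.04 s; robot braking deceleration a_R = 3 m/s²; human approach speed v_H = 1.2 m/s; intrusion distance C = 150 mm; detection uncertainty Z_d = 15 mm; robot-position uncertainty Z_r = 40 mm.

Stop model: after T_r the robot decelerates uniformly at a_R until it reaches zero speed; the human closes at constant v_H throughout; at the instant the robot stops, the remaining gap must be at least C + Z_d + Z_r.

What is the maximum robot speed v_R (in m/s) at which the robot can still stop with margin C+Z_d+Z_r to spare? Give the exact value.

at the boundary: (1/6)·v² + (11/25)·v + (-3689/3000) = 0
  disc = (11/25)² − 4·(1/6)·(-3689/3000) = 22801/22500 ; √disc = 151/150
  v_R = (−(11/25) + 151/150) / (2·(1/6)) = 17/10 m/s
check:
braking lasts T_s = (17/10)/3 = 0.5667 s
reaction-phase robot travel = 1.7000·0.0400 = 0.0680 m
robot covers 1.7000·0.5667 − ½·3.0000·0.5667² = 0.4817 m while stopping
person approaches 1.2000·(0.0400+0.5667) = 0.7280 m
C+Z_d+Z_r = 0.1500+0.0150+0.0400 = 0.2050 m
sum ≈ 0.0680+0.4817+0.7280+0.2050 ≈ 1.4827 m = S ✓

v_R_max = 17/10 m/s = 1.7000 m/s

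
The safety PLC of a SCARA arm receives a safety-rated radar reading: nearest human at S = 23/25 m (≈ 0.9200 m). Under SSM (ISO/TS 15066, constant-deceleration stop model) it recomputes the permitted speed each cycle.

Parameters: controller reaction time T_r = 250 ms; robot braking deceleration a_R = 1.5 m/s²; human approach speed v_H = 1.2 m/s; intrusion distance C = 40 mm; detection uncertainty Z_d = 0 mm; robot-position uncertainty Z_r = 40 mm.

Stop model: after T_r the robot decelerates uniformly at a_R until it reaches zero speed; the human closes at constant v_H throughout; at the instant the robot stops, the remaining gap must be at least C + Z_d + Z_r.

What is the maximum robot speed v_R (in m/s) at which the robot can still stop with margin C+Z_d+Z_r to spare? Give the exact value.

quadratic (1/3)·v² + (21/20)·v + (-27/50) = 0
  disc = (21/20)² − 4·(1/3)·(-27/50) = 729/400 ; √disc = 27/20
  v_R = (−(21/20) + 27/20) / (2·(1/3)) = 9/20 m/s
check:
T_s = v_R/a_R = (9/20)/(3/2) = 0.3000 s
robot covers v_R·T_r = 0.4500·0.2500 = 0.1125 m before braking
robot under decel: 0.4500²/(2·1.5000) = 0.0675 m
human over T_r+T_s: 1.2000·(0.2500+0.3000) = 0.6600 m
C+Z_d+Z_r = 0.0400+0.0000+0.0400 = 0.0800 m
sum ≈ 0.1125+0.0675+0.6600+0.0800 ≈ 0.9200 m = S ✓

v_R_max = 9/20 m/s = 0.4500 m/s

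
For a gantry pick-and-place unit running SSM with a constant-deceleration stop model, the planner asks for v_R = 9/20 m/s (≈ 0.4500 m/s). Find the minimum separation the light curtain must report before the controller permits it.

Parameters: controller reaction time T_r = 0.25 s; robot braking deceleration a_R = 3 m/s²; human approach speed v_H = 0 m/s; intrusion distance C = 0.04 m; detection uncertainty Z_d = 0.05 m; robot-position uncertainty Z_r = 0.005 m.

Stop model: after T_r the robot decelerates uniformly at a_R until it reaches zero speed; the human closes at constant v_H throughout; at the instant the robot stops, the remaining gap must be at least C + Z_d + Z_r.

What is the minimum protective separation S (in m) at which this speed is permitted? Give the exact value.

S_min = 193/800 m = 0.2412 m

T_s = v_R/a_R = (9/20)/3 = 0.1500 s
robot covers v_R·T_r = 0.4500·0.2500 = 0.1125 m before braking
robot covers 0.4500·0.1500 − ½·3.0000·0.1500² = 0.0338 m while stopping
person approaches 0.0000·(0.2500+0.1500) = 0.0000 m
residual clearance needed = 0.0400+0.0500+0.0050 = 0.0950 m
S_min ≈ 0.1125+0.0338+0.0000+0.0950  ⇒  S_min = 193/800 m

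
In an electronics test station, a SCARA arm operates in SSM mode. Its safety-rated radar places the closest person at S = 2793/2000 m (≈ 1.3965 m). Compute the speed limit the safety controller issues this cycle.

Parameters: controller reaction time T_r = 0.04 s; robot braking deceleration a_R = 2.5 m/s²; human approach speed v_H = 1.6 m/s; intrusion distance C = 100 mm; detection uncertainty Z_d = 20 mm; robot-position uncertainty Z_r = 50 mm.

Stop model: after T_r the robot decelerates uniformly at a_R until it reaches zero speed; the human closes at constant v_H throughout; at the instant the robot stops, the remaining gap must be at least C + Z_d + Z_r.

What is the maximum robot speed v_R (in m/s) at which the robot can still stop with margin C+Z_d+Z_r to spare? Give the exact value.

v_R_max = 5/4 m/s = 1.2500 m/s

quadratic (1/5)·v² + (17/25)·v + (-93/80) = 0
  disc = (17/25)² − 4·(1/5)·(-93/80) = 3481/2500 ; √disc = 59/50
  v_R = (−(17/25) + 59/50) / (2·(1/5)) = 5/4 m/s
check:
T_s = v_R/a_R = (5/4)/(5/2) = 0.5000 s
robot in T_r: 1.2500·0.0400 = 0.0500 m
braking distance = 1.2500²/(2·2.5000) = 0.3125 m
human closes 1.6000·0.5400 = 0.8640 m
margins: 0.1000+0.0200+0.0500 = 0.1700 m
sum ≈ 0.0500+0.3125+0.8640+0.1700 ≈ 1.3965 m = S ✓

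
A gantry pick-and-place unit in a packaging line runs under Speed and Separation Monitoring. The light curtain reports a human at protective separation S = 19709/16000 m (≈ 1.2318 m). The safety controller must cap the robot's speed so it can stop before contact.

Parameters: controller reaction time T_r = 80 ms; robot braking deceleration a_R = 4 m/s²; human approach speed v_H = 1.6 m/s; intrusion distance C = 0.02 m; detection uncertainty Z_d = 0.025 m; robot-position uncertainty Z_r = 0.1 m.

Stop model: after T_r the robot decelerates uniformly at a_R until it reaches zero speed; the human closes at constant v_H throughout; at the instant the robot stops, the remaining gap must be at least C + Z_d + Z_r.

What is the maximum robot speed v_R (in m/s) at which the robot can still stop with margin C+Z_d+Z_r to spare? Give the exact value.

collect terms ⇒ (1/8)·v_R² + (12/25)·v_R + (-15341/16000) = 0
  disc = (12/25)² − 4·(1/8)·(-15341/16000) = 113569/160000 ; √disc = 337/400
  v_R = (−(12/25) + 337/400) / (2·(1/8)) = 29/20 m/s
check:
braking lasts T_s = (29/20)/4 = 0.3625 s
robot covers v_R·T_r = 1.4500·0.0800 = 0.1160 m before braking
braking distance = 1.4500²/(2·4.0000) = 0.2628 m
human closes 1.6000·0.4425 = 0.7080 m
residual clearance needed = 0.0200+0.0250+0.1000 = 0.1450 m
sum ≈ 0.1160+0.2628+0.7080+0.1450 ≈ 1.2318 m = S ✓

v_R_max = 29/20 m/s = 1.4500 m/s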